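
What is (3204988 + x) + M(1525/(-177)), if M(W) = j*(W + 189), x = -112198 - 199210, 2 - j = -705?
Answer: 534736756/177 ≈ 3.0211e+6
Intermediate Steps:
j = 707 (j = 2 - 1*(-705) = 2 + 705 = 707)
x = -311408
M(W) = 133623 + 707*W (M(W) = 707*(W + 189) = 707*(189 + W) = 133623 + 707*W)
(3204988 + x) + M(1525/(-177)) = (3204988 - 311408) + (133623 + 707*(1525/(-177))) = 2893580 + (133623 + 707*(1525*(-1/177))) = 2893580 + (133623 + 707*(-1525/177)) = 2893580 + (133623 - 1078175/177) = 2893580 + 22573096/177 = 534736756/177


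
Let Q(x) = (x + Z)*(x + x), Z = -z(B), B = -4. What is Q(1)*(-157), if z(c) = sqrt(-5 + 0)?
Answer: -314 + 314*I*sqrt(5) ≈ -314.0 + 702.13*I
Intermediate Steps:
z(c) = I*sqrt(5) (z(c) = sqrt(-5) = I*sqrt(5))
Z = -I*sqrt(5) ≈ -2.2361*I
Q(x) = 2*x*(x - I*sqrt(5)) (Q(x) = (x - I*sqrt(5))*(x + x) = (x - I*sqrt(5))*(2*x) = 2*x*(x - I*sqrt(5)))
Q(1)*(-157) = (2*1*(1 - I*sqrt(5)))*(-157) = (2 - 2*I*sqrt(5))*(-157) = -314 + 314*I*sqrt(5)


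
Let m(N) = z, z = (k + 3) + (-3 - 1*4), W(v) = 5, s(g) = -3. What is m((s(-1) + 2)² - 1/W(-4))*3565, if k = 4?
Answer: 0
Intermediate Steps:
z = 0 (z = (4 + 3) + (-3 - 1*4) = 7 + (-3 - 4) = 7 - 7 = 0)
m(N) = 0
m((s(-1) + 2)² - 1/W(-4))*3565 = 0*3565 = 0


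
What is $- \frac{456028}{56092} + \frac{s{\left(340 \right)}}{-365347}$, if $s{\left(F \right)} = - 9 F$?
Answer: $- \frac{2447600297}{301368293} \approx -8.1216$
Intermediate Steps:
$- \frac{456028}{56092} + \frac{s{\left(340 \right)}}{-365347} = - \frac{456028}{56092} + \frac{\left(-9\right) 340}{-365347} = \left(-456028\right) \frac{1}{56092} - - \frac{180}{21491} = - \frac{114007}{14023} + \frac{180}{21491} = - \frac{2447600297}{301368293}$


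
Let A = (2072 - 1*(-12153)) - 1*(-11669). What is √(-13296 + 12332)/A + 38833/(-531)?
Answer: -38833/531 + I*√241/12947 ≈ -73.132 + 0.0011991*I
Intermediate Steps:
A = 25894 (A = (2072 + 12153) + 11669 = 14225 + 11669 = 25894)
√(-13296 + 12332)/A + 38833/(-531) = √(-13296 + 12332)/25894 + 38833/(-531) = √(-964)*(1/25894) + 38833*(-1/531) = (2*I*√241)*(1/25894) - 38833/531 = I*√241/12947 - 38833/531 = -38833/531 + I*√241/12947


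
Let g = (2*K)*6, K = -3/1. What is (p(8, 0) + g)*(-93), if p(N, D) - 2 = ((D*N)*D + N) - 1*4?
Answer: 2790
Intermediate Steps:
K = -3 (K = -3*1 = -3)
p(N, D) = -2 + N + N*D**2 (p(N, D) = 2 + (((D*N)*D + N) - 1*4) = 2 + ((N*D**2 + N) - 4) = 2 + ((N + N*D**2) - 4) = 2 + (-4 + N + N*D**2) = -2 + N + N*D**2)
g = -36 (g = (2*(-3))*6 = -6*6 = -36)
(p(8, 0) + g)*(-93) = ((-2 + 8 + 8*0**2) - 36)*(-93) = ((-2 + 8 + 8*0) - 36)*(-93) = ((-2 + 8 + 0) - 36)*(-93) = (6 - 36)*(-93) = -30*(-93) = 2790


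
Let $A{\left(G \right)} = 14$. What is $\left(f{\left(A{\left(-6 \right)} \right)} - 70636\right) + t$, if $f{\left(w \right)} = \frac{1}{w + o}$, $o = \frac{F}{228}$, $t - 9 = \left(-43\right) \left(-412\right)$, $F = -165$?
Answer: $- \frac{53387123}{1009} \approx -52911.0$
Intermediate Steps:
$t = 17725$ ($t = 9 - -17716 = 9 + 17716 = 17725$)
$o = - \frac{55}{76}$ ($o = - \frac{165}{228} = \left(-165\right) \frac{1}{228} = - \frac{55}{76} \approx -0.72368$)
$f{\left(w \right)} = \frac{1}{- \frac{55}{76} + w}$ ($f{\left(w \right)} = \frac{1}{w - \frac{55}{76}} = \frac{1}{- \frac{55}{76} + w}$)
$\left(f{\left(A{\left(-6 \right)} \right)} - 70636\right) + t = \left(\frac{76}{-55 + 76 \cdot 14} - 70636\right) + 17725 = \left(\frac{76}{-55 + 1064} - 70636\right) + 17725 = \left(\frac{76}{1009} - 70636\right) + 17725 = - \frac{71271648}{1009} + 17725 = - \frac{53387123}{1009}$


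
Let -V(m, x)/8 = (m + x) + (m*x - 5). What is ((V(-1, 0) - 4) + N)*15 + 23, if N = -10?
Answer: 533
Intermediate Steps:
V(m, x) = 40 - 8*m - 8*x - 8*m*x (V(m, x) = -8*((m + x) + (m*x - 5)) = -8*((m + x) + (-5 + m*x)) = -8*(-5 + m + x + m*x) = 40 - 8*m - 8*x - 8*m*x)
((V(-1, 0) - 4) + N)*15 + 23 = (((40 - 8*(-1) - 8*0 - 8*(-1)*0) - 4) - 10)*15 + 23 = (((40 + 8 + 0 + 0) - 4) - 10)*15 + 23 = ((48 - 4) - 10)*15 + 23 = (44 - 10)*15 + 23 = 34*15 + 23 = 510 + 23 = 533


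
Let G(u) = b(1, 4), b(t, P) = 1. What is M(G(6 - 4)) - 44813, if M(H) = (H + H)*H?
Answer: -44811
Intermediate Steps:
G(u) = 1
M(H) = 2*H**2 (M(H) = (2*H)*H = 2*H**2)
M(G(6 - 4)) - 44813 = 2*1**2 - 44813 = 2*1 - 44813 = 2 - 44813 = -44811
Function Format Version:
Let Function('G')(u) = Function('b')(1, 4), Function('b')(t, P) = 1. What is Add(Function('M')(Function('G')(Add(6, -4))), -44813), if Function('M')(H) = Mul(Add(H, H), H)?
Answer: -44811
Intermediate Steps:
Function('G')(u) = 1
Function('M')(H) = Mul(2, Pow(H, 2)) (Function('M')(H) = Mul(Mul(2, H), H) = Mul(2, Pow(H, 2)))
Add(Function('M')(Function('G')(Add(6, -4))), -44813) = Add(Mul(2, Pow(1, 2)), -44813) = Add(Mul(2, 1), -44813) = Add(2, -44813) = -44811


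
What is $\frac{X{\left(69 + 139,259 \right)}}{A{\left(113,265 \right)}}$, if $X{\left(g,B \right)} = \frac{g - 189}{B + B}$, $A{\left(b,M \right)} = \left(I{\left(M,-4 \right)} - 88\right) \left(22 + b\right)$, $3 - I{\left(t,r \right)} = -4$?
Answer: $- \frac{19}{5664330} \approx -3.3543 \cdot 10^{-6}$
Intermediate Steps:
$I{\left(t,r \right)} = 7$ ($I{\left(t,r \right)} = 3 - -4 = 3 + 4 = 7$)
$A{\left(b,M \right)} = -1782 - 81 b$ ($A{\left(b,M \right)} = \left(7 - 88\right) \left(22 + b\right) = - 81 \left(22 + b\right) = -1782 - 81 b$)
$X{\left(g,B \right)} = \frac{-189 + g}{2 B}$
$\frac{X{\left(69 + 139,259 \right)}}{A{\left(113,265 \right)}} = \frac{\frac{1}{2} \cdot \frac{1}{259} \left(-189 + \left(69 + 139\right)\right)}{-1782 - 9153} = \frac{\frac{1}{2} \cdot \frac{1}{259} \left(-189 + 208\right)}{-1782 - 9153} = \frac{\frac{1}{2} \cdot \frac{1}{259} \cdot 19}{-10935} = \frac{19}{518} \left(- \frac{1}{10935}\right) = - \frac{19}{5664330}$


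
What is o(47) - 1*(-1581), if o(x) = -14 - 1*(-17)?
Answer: 1584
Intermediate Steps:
o(x) = 3 (o(x) = -14 + 17 = 3)
o(47) - 1*(-1581) = 3 - 1*(-1581) = 3 + 1581 = 1584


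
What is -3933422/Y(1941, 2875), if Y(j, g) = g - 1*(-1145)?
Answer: -1966711/2010 ≈ -978.46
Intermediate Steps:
Y(j, g) = 1145 + g (Y(j, g) = g + 1145 = 1145 + g)
-3933422/Y(1941, 2875) = -3933422/(1145 + 2875) = -3933422/4020 = -3933422*1/4020 = -1966711/2010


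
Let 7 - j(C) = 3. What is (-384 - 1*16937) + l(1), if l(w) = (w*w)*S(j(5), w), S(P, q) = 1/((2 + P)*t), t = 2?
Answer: -207851/12 ≈ -17321.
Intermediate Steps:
j(C) = 4 (j(C) = 7 - 1*3 = 7 - 3 = 4)
S(P, q) = 1/(2*(2 + P)) (S(P, q) = 1/((2 + P)*2) = (1/2)/(2 + P) = 1/(2*(2 + P)))
l(w) = w**2/12 (l(w) = (w*w)*(1/(2*(2 + 4))) = w**2*((1/2)/6) = w**2*((1/2)*(1/6)) = w**2*(1/12) = w**2/12)
(-384 - 1*16937) + l(1) = (-384 - 1*16937) + (1/12)*1**2 = (-384 - 16937) + (1/12)*1 = -17321 + 1/12 = -207851/12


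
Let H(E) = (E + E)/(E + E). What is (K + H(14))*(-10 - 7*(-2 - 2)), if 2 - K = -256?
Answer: 4662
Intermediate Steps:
K = 258 (K = 2 - 1*(-256) = 2 + 256 = 258)
H(E) = 1 (H(E) = (2*E)/((2*E)) = (2*E)*(1/(2*E)) = 1)
(K + H(14))*(-10 - 7*(-2 - 2)) = (258 + 1)*(-10 - 7*(-2 - 2)) = 259*(-10 - 7*(-4)) = 259*(-10 + 28) = 259*18 = 4662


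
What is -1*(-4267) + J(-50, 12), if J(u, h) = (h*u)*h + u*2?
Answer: -3033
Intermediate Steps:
J(u, h) = 2*u + u*h² (J(u, h) = u*h² + 2*u = 2*u + u*h²)
-1*(-4267) + J(-50, 12) = -1*(-4267) - 50*(2 + 12²) = 4267 - 50*(2 + 144) = 4267 - 50*146 = 4267 - 7300 = -3033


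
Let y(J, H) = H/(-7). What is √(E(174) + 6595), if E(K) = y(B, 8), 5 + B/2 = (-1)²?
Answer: √323099/7 ≈ 81.203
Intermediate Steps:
B = -8 (B = -10 + 2*(-1)² = -10 + 2*1 = -10 + 2 = -8)
y(J, H) = -H/7 (y(J, H) = H*(-⅐) = -H/7)
E(K) = -8/7 (E(K) = -⅐*8 = -8/7)
√(E(174) + 6595) = √(-8/7 + 6595) = √(46157/7) = √323099/7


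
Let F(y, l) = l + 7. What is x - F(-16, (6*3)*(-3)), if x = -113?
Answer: -66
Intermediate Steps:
F(y, l) = 7 + l
x - F(-16, (6*3)*(-3)) = -113 - (7 + (6*3)*(-3)) = -113 - (7 + 18*(-3)) = -113 - (7 - 54) = -113 - 1*(-47) = -113 + 47 = -66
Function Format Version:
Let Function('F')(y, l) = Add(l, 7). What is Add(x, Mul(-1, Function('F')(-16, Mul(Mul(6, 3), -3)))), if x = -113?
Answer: -66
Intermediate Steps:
Function('F')(y, l) = Add(7, l)
Add(x, Mul(-1, Function('F')(-16, Mul(Mul(6, 3), -3)))) = Add(-113, Mul(-1, Add(7, Mul(Mul(6, 3), -3)))) = Add(-113, Mul(-1, Add(7, Mul(18, -3)))) = Add(-113, Mul(-1, Add(7, -54))) = Add(-113, Mul(-1, -47)) = Add(-113, 47) = -66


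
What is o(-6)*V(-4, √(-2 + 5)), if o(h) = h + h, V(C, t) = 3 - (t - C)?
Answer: 12 + 12*√3 ≈ 32.785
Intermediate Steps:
V(C, t) = 3 + C - t (V(C, t) = 3 + (C - t) = 3 + C - t)
o(h) = 2*h
o(-6)*V(-4, √(-2 + 5)) = (2*(-6))*(3 - 4 - √(-2 + 5)) = -12*(3 - 4 - √3) = -12*(-1 - √3) = 12 + 12*√3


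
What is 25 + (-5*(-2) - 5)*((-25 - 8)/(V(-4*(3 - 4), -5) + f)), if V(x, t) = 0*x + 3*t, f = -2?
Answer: 590/17 ≈ 34.706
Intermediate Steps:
V(x, t) = 3*t (V(x, t) = 0 + 3*t = 3*t)
25 + (-5*(-2) - 5)*((-25 - 8)/(V(-4*(3 - 4), -5) + f)) = 25 + (-5*(-2) - 5)*((-25 - 8)/(3*(-5) - 2)) = 25 + (10 - 5)*(-33/(-15 - 2)) = 25 + 5*(-33/(-17)) = 25 + 5*(-33*(-1/17)) = 25 + 5*(33/17) = 25 + 165/17 = 590/17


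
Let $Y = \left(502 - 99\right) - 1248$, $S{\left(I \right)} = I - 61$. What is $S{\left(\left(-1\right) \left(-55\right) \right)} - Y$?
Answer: $839$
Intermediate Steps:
$S{\left(I \right)} = -61 + I$
$Y = -845$ ($Y = 403 - 1248 = -845$)
$S{\left(\left(-1\right) \left(-55\right) \right)} - Y = \left(-61 - -55\right) - -845 = \left(-61 + 55\right) + 845 = -6 + 845 = 839$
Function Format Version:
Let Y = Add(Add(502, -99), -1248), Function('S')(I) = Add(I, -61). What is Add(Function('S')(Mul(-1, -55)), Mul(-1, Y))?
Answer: 839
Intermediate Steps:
Function('S')(I) = Add(-61, I)
Y = -845 (Y = Add(403, -1248) = -845)
Add(Function('S')(Mul(-1, -55)), Mul(-1, Y)) = Add(Add(-61, Mul(-1, -55)), Mul(-1, -845)) = Add(Add(-61, 55), 845) = Add(-6, 845) = 839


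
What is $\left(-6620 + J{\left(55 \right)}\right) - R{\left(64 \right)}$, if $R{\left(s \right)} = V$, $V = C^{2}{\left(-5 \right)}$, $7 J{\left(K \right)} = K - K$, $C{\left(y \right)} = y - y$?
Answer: $-6620$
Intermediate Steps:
$C{\left(y \right)} = 0$
$J{\left(K \right)} = 0$ ($J{\left(K \right)} = \frac{K - K}{7} = \frac{1}{7} \cdot 0 = 0$)
$V = 0$ ($V = 0^{2} = 0$)
$R{\left(s \right)} = 0$
$\left(-6620 + J{\left(55 \right)}\right) - R{\left(64 \right)} = \left(-6620 + 0\right) - 0 = -6620 + 0 = -6620$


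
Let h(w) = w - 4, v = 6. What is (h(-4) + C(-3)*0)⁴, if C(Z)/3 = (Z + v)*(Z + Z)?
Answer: 4096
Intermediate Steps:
h(w) = -4 + w
C(Z) = 6*Z*(6 + Z) (C(Z) = 3*((Z + 6)*(Z + Z)) = 3*((6 + Z)*(2*Z)) = 3*(2*Z*(6 + Z)) = 6*Z*(6 + Z))
(h(-4) + C(-3)*0)⁴ = ((-4 - 4) + (6*(-3)*(6 - 3))*0)⁴ = (-8 + (6*(-3)*3)*0)⁴ = (-8 - 54*0)⁴ = (-8 + 0)⁴ = (-8)⁴ = 4096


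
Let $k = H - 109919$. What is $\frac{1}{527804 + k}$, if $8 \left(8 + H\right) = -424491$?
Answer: $\frac{8}{2918525} \approx 2.7411 \cdot 10^{-6}$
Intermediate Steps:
$H = - \frac{424555}{8}$ ($H = -8 + \frac{1}{8} \left(-424491\right) = -8 - \frac{424491}{8} = - \frac{424555}{8} \approx -53069.0$)
$k = - \frac{1303907}{8}$ ($k = - \frac{424555}{8} - 109919 = - \frac{1303907}{8} \approx -1.6299 \cdot 10^{5}$)
$\frac{1}{527804 + k} = \frac{1}{527804 - \frac{1303907}{8}} = \frac{1}{\frac{2918525}{8}} = \frac{8}{2918525}$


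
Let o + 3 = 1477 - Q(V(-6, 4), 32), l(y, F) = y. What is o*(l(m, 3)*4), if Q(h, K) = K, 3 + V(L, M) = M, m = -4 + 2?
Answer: -11536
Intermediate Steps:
m = -2
V(L, M) = -3 + M
o = 1442 (o = -3 + (1477 - 1*32) = -3 + (1477 - 32) = -3 + 1445 = 1442)
o*(l(m, 3)*4) = 1442*(-2*4) = 1442*(-8) = -11536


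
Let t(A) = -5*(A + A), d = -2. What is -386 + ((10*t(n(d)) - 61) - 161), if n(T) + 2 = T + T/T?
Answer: -308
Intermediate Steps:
n(T) = -1 + T (n(T) = -2 + (T + T/T) = -2 + (T + 1) = -2 + (1 + T) = -1 + T)
t(A) = -10*A
-386 + ((10*t(n(d)) - 61) - 161) = -386 + ((10*(-10*(-1 - 2)) - 61) - 161) = -386 + ((10*(-10*(-3)) - 61) - 161) = -386 + ((10*30 - 61) - 161) = -386 + ((300 - 61) - 161) = -386 + (239 - 161) = -386 + 78 = -308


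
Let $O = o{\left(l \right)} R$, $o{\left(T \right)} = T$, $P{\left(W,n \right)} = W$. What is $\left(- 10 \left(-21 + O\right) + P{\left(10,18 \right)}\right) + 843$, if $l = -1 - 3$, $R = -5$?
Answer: $863$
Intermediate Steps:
$l = -4$
$O = 20$ ($O = \left(-4\right) \left(-5\right) = 20$)
$\left(- 10 \left(-21 + O\right) + P{\left(10,18 \right)}\right) + 843 = \left(- 10 \left(-21 + 20\right) + 10\right) + 843 = \left(\left(-10\right) \left(-1\right) + 10\right) + 843 = \left(10 + 10\right) + 843 = 20 + 843 = 863$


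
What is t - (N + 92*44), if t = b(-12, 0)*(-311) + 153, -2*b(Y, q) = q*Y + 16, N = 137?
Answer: -1544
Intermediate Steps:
b(Y, q) = -8 - Y*q/2 (b(Y, q) = -(q*Y + 16)/2 = -(Y*q + 16)/2 = -(16 + Y*q)/2 = -8 - Y*q/2)
t = 2641 (t = (-8 - ½*(-12)*0)*(-311) + 153 = (-8 + 0)*(-311) + 153 = -8*(-311) + 153 = 2488 + 153 = 2641)
t - (N + 92*44) = 2641 - (137 + 92*44) = 2641 - (137 + 4048) = 2641 - 1*4185 = 2641 - 4185 = -1544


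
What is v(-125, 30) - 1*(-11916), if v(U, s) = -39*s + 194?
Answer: 10940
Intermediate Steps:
v(U, s) = 194 - 39*s
v(-125, 30) - 1*(-11916) = (194 - 39*30) - 1*(-11916) = (194 - 1170) + 11916 = -976 + 11916 = 10940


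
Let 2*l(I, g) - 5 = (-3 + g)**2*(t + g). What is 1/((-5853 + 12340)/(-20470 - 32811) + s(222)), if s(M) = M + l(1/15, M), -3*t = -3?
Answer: 53281/284940174669 ≈ 1.8699e-7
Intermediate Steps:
t = 1 (t = -1/3*(-3) = 1)
l(I, g) = 5/2 + (-3 + g)**2*(1 + g)/2 (l(I, g) = 5/2 + ((-3 + g)**2*(1 + g))/2 = 5/2 + (-3 + g)**2*(1 + g)/2)
s(M) = 5/2 + M + (-3 + M)**2/2 + M*(-3 + M)**2/2 (s(M) = M + (5/2 + (-3 + M)**2/2 + M*(-3 + M)**2/2) = 5/2 + M + (-3 + M)**2/2 + M*(-3 + M)**2/2)
1/((-5853 + 12340)/(-20470 - 32811) + s(222)) = 1/((-5853 + 12340)/(-20470 - 32811) + (7 + (1/2)*222**3 - 5/2*222**2 + (5/2)*222)) = 1/(6487/(-53281) + (7 + (1/2)*10941048 - 5/2*49284 + 555)) = 1/(6487*(-1/53281) + (7 + 5470524 - 123210 + 555)) = 1/(-6487/53281 + 5347876) = 1/(284940174669/53281) = 53281/284940174669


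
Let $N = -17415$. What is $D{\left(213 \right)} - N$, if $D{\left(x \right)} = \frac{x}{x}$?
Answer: $17416$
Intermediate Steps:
$D{\left(x \right)} = 1$
$D{\left(213 \right)} - N = 1 - -17415 = 1 + 17415 = 17416$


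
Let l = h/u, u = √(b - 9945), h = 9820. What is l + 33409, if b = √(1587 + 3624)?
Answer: 33409 - 9820*I*√3/(3*√(3315 - √579)) ≈ 33409.0 - 98.831*I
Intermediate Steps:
b = 3*√579 (b = √5211 = 3*√579 ≈ 72.187)
u = √(-9945 + 3*√579) (u = √(3*√579 - 9945) = √(-9945 + 3*√579) ≈ 99.362*I)
l = 9820/√(-9945 + 3*√579) (l = 9820/(√(-9945 + 3*√579)) = 9820/√(-9945 + 3*√579) ≈ -98.831*I)
l + 33409 = -9820*I*√3/(3*√(3315 - √579)) + 33409 = 33409 - 9820*I*√3/(3*√(3315 - √579))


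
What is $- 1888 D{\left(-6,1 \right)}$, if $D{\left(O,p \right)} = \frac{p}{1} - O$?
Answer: $-13216$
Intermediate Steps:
$D{\left(O,p \right)} = p - O$ ($D{\left(O,p \right)} = p 1 - O = p - O$)
$- 1888 D{\left(-6,1 \right)} = - 1888 \left(1 - -6\right) = - 1888 \left(1 + 6\right) = \left(-1888\right) 7 = -13216$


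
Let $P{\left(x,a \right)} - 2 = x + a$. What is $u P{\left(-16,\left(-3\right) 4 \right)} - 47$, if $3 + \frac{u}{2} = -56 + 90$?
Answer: $-1659$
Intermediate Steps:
$P{\left(x,a \right)} = 2 + a + x$ ($P{\left(x,a \right)} = 2 + \left(x + a\right) = 2 + \left(a + x\right) = 2 + a + x$)
$u = 62$ ($u = -6 + 2 \left(-56 + 90\right) = -6 + 2 \cdot 34 = -6 + 68 = 62$)
$u P{\left(-16,\left(-3\right) 4 \right)} - 47 = 62 \left(2 - 12 - 16\right) - 47 = 62 \left(-26\right) - 47 = -1612 - 47 = -1659$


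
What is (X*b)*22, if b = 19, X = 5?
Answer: 2090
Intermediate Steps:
(X*b)*22 = (5*19)*22 = 95*22 = 2090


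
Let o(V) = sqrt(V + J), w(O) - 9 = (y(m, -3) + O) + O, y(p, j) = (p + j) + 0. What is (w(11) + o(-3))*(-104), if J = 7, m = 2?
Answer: -3328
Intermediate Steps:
y(p, j) = j + p (y(p, j) = (j + p) + 0 = j + p)
w(O) = 8 + 2*O (w(O) = 9 + (((-3 + 2) + O) + O) = 9 + ((-1 + O) + O) = 9 + (-1 + 2*O) = 8 + 2*O)
o(V) = sqrt(7 + V) (o(V) = sqrt(V + 7) = sqrt(7 + V))
(w(11) + o(-3))*(-104) = ((8 + 2*11) + sqrt(7 - 3))*(-104) = ((8 + 22) + sqrt(4))*(-104) = (30 + 2)*(-104) = 32*(-104) = -3328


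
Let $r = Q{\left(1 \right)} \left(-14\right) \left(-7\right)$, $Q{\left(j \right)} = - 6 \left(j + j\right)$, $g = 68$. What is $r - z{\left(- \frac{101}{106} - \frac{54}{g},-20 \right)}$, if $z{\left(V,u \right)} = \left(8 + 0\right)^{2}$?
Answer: $-1240$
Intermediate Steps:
$Q{\left(j \right)} = - 12 j$ ($Q{\left(j \right)} = - 6 \cdot 2 j = - 12 j$)
$z{\left(V,u \right)} = 64$ ($z{\left(V,u \right)} = 8^{2} = 64$)
$r = -1176$ ($r = \left(-12\right) 1 \left(-14\right) \left(-7\right) = \left(-12\right) \left(-14\right) \left(-7\right) = 168 \left(-7\right) = -1176$)
$r - z{\left(- \frac{101}{106} - \frac{54}{g},-20 \right)} = -1176 - 64 = -1240$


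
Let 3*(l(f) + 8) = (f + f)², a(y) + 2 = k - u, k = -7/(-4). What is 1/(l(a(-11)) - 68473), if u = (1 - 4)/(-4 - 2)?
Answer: -4/273921 ≈ -1.4603e-5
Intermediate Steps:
k = 7/4 (k = -7*(-¼) = 7/4 ≈ 1.7500)
u = ½ (u = -3/(-6) = -3*(-⅙) = ½ ≈ 0.50000)
a(y) = -¾ (a(y) = -2 + (7/4 - 1*½) = -2 + (7/4 - ½) = -2 + 5/4 = -¾)
l(f) = -8 + 4*f²/3 (l(f) = -8 + (f + f)²/3 = -8 + (2*f)²/3 = -8 + (4*f²)/3 = -8 + 4*f²/3)
1/(l(a(-11)) - 68473) = 1/((-8 + 4*(-¾)²/3) - 68473) = 1/((-8 + (4/3)*(9/16)) - 68473) = 1/((-8 + ¾) - 68473) = 1/(-29/4 - 68473) = 1/(-273921/4) = -4/273921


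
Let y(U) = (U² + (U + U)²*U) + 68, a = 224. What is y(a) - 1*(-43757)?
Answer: 45051697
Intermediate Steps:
y(U) = 68 + U² + 4*U³ (y(U) = (U² + (2*U)²*U) + 68 = (U² + (4*U²)*U) + 68 = (U² + 4*U³) + 68 = 68 + U² + 4*U³)
y(a) - 1*(-43757) = (68 + 224² + 4*224³) - 1*(-43757) = (68 + 50176 + 4*11239424) + 43757 = (68 + 50176 + 44957696) + 43757 = 45007940 + 43757 = 45051697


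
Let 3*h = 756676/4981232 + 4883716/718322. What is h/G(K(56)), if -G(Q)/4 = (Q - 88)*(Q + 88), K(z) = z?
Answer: 3108807429473/24732024418050048 ≈ 0.00012570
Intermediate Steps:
G(Q) = -4*(-88 + Q)*(88 + Q) (G(Q) = -4*(Q - 88)*(Q + 88) = -4*(-88 + Q)*(88 + Q))
h = 3108807429473/1341798199764 (h = (756676/4981232 + 4883716/718322)/3 = (756676*(1/4981232) + 4883716*(1/718322))/3 = (189169/1245308 + 2441858/359161)/3 = (⅓)*(3108807429473/447266066588) = 3108807429473/1341798199764 ≈ 2.3169)
h/G(K(56)) = 3108807429473/(1341798199764*(30976 - 4*56²)) = 3108807429473/(1341798199764*(30976 - 4*3136)) = 3108807429473/(1341798199764*(30976 - 12544)) = (3108807429473/1341798199764)/18432 = (3108807429473/1341798199764)*(1/18432) = 3108807429473/24732024418050048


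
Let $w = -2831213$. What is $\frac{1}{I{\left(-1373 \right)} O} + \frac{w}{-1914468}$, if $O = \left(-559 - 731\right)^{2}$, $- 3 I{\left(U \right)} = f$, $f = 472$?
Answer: $\frac{20590657105687}{13923415239200} \approx 1.4789$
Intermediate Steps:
$I{\left(U \right)} = - \frac{472}{3}$ ($I{\left(U \right)} = \left(- \frac{1}{3}\right) 472 = - \frac{472}{3}$)
$O = 1664100$ ($O = \left(-1290\right)^{2} = 1664100$)
$\frac{1}{I{\left(-1373 \right)} O} + \frac{w}{-1914468} = \frac{1}{\left(- \frac{472}{3}\right) 1664100} - \frac{2831213}{-1914468} = \left(- \frac{3}{472}\right) \frac{1}{1664100} - - \frac{2831213}{1914468} = - \frac{1}{261818400} + \frac{2831213}{1914468} = \frac{20590657105687}{13923415239200}$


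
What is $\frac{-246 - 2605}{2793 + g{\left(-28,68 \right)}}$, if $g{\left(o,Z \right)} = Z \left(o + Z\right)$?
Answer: $- \frac{2851}{5513} \approx -0.51714$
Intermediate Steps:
$g{\left(o,Z \right)} = Z \left(Z + o\right)$
$\frac{-246 - 2605}{2793 + g{\left(-28,68 \right)}} = \frac{-246 - 2605}{2793 + 68 \left(68 - 28\right)} = - \frac{2851}{2793 + 68 \cdot 40} = - \frac{2851}{2793 + 2720} = - \frac{2851}{5513}$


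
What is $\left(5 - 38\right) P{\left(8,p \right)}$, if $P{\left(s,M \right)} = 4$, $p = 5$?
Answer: $-132$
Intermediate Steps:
$\left(5 - 38\right) P{\left(8,p \right)} = \left(5 - 38\right) 4 = \left(-33\right) 4 = -132$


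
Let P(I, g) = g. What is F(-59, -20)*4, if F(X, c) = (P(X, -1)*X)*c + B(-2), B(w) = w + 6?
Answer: -4704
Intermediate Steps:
B(w) = 6 + w
F(X, c) = 4 - X*c (F(X, c) = (-X)*c + (6 - 2) = -X*c + 4 = 4 - X*c)
F(-59, -20)*4 = (4 - 1*(-59)*(-20))*4 = (4 - 1180)*4 = -1176*4 = -4704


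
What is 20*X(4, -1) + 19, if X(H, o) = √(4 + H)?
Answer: 19 + 40*√2 ≈ 75.569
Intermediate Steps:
20*X(4, -1) + 19 = 20*√(4 + 4) + 19 = 20*√8 + 19 = 20*(2*√2) + 19 = 40*√2 + 19 = 19 + 40*√2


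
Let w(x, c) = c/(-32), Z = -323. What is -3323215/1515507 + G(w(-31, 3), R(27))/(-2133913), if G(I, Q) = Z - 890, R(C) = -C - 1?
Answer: -1012801911472/461994298413 ≈ -2.1922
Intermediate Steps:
R(C) = -1 - C
w(x, c) = -c/32 (w(x, c) = c*(-1/32) = -c/32)
G(I, Q) = -1213 (G(I, Q) = -323 - 890 = -1213)
-3323215/1515507 + G(w(-31, 3), R(27))/(-2133913) = -3323215/1515507 - 1213/(-2133913) = -3323215*1/1515507 - 1213*(-1/2133913) = -474745/216501 + 1213/2133913 = -1012801911472/461994298413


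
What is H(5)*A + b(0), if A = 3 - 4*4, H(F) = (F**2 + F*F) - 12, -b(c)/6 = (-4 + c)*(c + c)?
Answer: -494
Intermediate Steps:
b(c) = -12*c*(-4 + c) (b(c) = -6*(-4 + c)*(c + c) = -6*(-4 + c)*2*c = -12*c*(-4 + c))
H(F) = -12 + 2*F**2 (H(F) = (F**2 + F**2) - 12 = 2*F**2 - 12 = -12 + 2*F**2)
A = -13 (A = 3 - 16 = -13)
H(5)*A + b(0) = (-12 + 2*5**2)*(-13) + 12*0*(4 - 1*0) = (-12 + 2*25)*(-13) + 12*0*(4 + 0) = (-12 + 50)*(-13) + 12*0*4 = 38*(-13) + 0 = -494 + 0 = -494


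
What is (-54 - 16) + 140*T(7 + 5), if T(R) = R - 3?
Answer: 1190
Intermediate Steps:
T(R) = -3 + R
(-54 - 16) + 140*T(7 + 5) = (-54 - 16) + 140*(-3 + (7 + 5)) = -70 + 140*(-3 + 12) = -70 + 140*9 = -70 + 1260 = 1190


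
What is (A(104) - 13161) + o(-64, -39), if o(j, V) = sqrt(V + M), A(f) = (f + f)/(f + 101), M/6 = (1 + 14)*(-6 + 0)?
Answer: -2697797/205 + I*sqrt(579) ≈ -13160.0 + 24.062*I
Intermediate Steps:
M = -540 (M = 6*((1 + 14)*(-6 + 0)) = 6*(15*(-6)) = 6*(-90) = -540)
A(f) = 2*f/(101 + f) (A(f) = (2*f)/(101 + f) = 2*f/(101 + f))
o(j, V) = sqrt(-540 + V) (o(j, V) = sqrt(V - 540) = sqrt(-540 + V))
(A(104) - 13161) + o(-64, -39) = (2*104/(101 + 104) - 13161) + sqrt(-540 - 39) = (2*104/205 - 13161) + sqrt(-579) = (2*104*(1/205) - 13161) + I*sqrt(579) = (208/205 - 13161) + I*sqrt(579) = -2697797/205 + I*sqrt(579)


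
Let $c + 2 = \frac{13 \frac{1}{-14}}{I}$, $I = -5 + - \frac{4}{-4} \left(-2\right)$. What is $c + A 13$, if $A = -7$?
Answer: $- \frac{9101}{98} \approx -92.867$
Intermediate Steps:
$I = -7$ ($I = -5 + \left(-4\right) \left(- \frac{1}{4}\right) \left(-2\right) = -5 + 1 \left(-2\right) = -5 - 2 = -7$)
$c = - \frac{183}{98}$ ($c = -2 + \frac{13 \frac{1}{-14}}{-7} = -2 + 13 \left(- \frac{1}{14}\right) \left(- \frac{1}{7}\right) = -2 - - \frac{13}{98} = -2 + \frac{13}{98} = - \frac{183}{98} \approx -1.8673$)
$c + A 13 = - \frac{183}{98} - 91 = - \frac{9101}{98}$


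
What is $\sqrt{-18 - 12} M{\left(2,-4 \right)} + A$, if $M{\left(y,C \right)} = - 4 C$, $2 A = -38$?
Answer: $-19 + 16 i \sqrt{30} \approx -19.0 + 87.636 i$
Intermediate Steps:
$A = -19$ ($A = \frac{1}{2} \left(-38\right) = -19$)
$\sqrt{-18 - 12} M{\left(2,-4 \right)} + A = \sqrt{-18 - 12} \left(\left(-4\right) \left(-4\right)\right) - 19 = \sqrt{-30} \cdot 16 - 19 = i \sqrt{30} \cdot 16 - 19 = 16 i \sqrt{30} - 19 = -19 + 16 i \sqrt{30}$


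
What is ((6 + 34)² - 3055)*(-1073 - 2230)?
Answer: 4805865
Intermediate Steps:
((6 + 34)² - 3055)*(-1073 - 2230) = (40² - 3055)*(-3303) = (1600 - 3055)*(-3303) = -1455*(-3303) = 4805865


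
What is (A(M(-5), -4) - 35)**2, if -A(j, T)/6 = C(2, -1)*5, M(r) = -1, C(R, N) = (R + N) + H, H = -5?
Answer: 7225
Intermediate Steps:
C(R, N) = -5 + N + R (C(R, N) = (R + N) - 5 = (N + R) - 5 = -5 + N + R)
A(j, T) = 120 (A(j, T) = -6*(-5 - 1 + 2)*5 = -(-24)*5 = -6*(-20) = 120)
(A(M(-5), -4) - 35)**2 = (120 - 35)**2 = 85**2 = 7225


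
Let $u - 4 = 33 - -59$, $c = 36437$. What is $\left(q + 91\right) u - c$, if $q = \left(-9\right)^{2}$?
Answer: $-19925$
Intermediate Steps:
$q = 81$
$u = 96$ ($u = 4 + \left(33 - -59\right) = 4 + \left(33 + 59\right) = 4 + 92 = 96$)
$\left(q + 91\right) u - c = \left(81 + 91\right) 96 - 36437 = 172 \cdot 96 - 36437 = 16512 - 36437 = -19925$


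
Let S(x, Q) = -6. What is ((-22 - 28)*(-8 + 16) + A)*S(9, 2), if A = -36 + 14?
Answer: 2532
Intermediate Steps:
A = -22
((-22 - 28)*(-8 + 16) + A)*S(9, 2) = ((-22 - 28)*(-8 + 16) - 22)*(-6) = (-50*8 - 22)*(-6) = (-400 - 22)*(-6) = -422*(-6) = 2532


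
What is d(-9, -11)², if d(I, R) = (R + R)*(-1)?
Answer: 484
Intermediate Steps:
d(I, R) = -2*R (d(I, R) = (2*R)*(-1) = -2*R)
d(-9, -11)² = (-2*(-11))² = 22² = 484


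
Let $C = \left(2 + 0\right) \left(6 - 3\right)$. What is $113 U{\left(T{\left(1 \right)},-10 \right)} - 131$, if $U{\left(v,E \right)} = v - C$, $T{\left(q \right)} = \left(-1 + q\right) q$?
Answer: $-809$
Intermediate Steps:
$T{\left(q \right)} = q \left(-1 + q\right)$
$C = 6$ ($C = 2 \cdot 3 = 6$)
$U{\left(v,E \right)} = -6 + v$ ($U{\left(v,E \right)} = v - 6 = -6 + v$)
$113 U{\left(T{\left(1 \right)},-10 \right)} - 131 = 113 \left(-6 + 1 \left(-1 + 1\right)\right) - 131 = 113 \left(-6 + 1 \cdot 0\right) - 131 = 113 \left(-6 + 0\right) - 131 = 113 \left(-6\right) - 131 = -678 - 131 = -809$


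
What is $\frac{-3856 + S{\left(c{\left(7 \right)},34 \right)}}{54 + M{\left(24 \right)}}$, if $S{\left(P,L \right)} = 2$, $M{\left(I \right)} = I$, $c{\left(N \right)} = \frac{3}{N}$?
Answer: $- \frac{1927}{39} \approx -49.41$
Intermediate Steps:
$\frac{-3856 + S{\left(c{\left(7 \right)},34 \right)}}{54 + M{\left(24 \right)}} = \frac{-3856 + 2}{54 + 24} = - \frac{3854}{78} = \left(-3854\right) \frac{1}{78} = - \frac{1927}{39}$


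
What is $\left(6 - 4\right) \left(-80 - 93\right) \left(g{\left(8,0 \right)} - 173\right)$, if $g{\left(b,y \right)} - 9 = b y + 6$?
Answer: $54668$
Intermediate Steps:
$g{\left(b,y \right)} = 15 + b y$ ($g{\left(b,y \right)} = 9 + \left(b y + 6\right) = 9 + \left(6 + b y\right) = 15 + b y$)
$\left(6 - 4\right) \left(-80 - 93\right) \left(g{\left(8,0 \right)} - 173\right) = \left(6 - 4\right) \left(-80 - 93\right) \left(\left(15 + 8 \cdot 0\right) - 173\right) = 2 \left(- 173 \left(\left(15 + 0\right) - 173\right)\right) = 2 \left(- 173 \left(15 - 173\right)\right) = 2 \left(\left(-173\right) \left(-158\right)\right) = 2 \cdot 27334 = 54668$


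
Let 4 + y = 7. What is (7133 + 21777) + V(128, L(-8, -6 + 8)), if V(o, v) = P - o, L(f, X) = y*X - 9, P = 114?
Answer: 28896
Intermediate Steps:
y = 3 (y = -4 + 7 = 3)
L(f, X) = -9 + 3*X (L(f, X) = 3*X - 9 = -9 + 3*X)
V(o, v) = 114 - o
(7133 + 21777) + V(128, L(-8, -6 + 8)) = (7133 + 21777) + (114 - 1*128) = 28910 + (114 - 128) = 28910 - 14 = 28896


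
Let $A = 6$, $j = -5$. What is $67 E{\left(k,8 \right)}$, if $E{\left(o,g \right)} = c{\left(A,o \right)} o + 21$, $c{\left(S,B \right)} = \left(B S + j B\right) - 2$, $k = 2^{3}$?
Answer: $4623$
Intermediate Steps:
$k = 8$
$c{\left(S,B \right)} = -2 - 5 B + B S$ ($c{\left(S,B \right)} = \left(B S - 5 B\right) - 2 = \left(- 5 B + B S\right) - 2 = -2 - 5 B + B S$)
$E{\left(o,g \right)} = 21 + o \left(-2 + o\right)$ ($E{\left(o,g \right)} = \left(-2 - 5 o + o 6\right) o + 21 = \left(-2 - 5 o + 6 o\right) o + 21 = \left(-2 + o\right) o + 21 = o \left(-2 + o\right) + 21 = 21 + o \left(-2 + o\right)$)
$67 E{\left(k,8 \right)} = 67 \left(21 + 8 \left(-2 + 8\right)\right) = 67 \left(21 + 8 \cdot 6\right) = 67 \left(21 + 48\right) = 67 \cdot 69 = 4623$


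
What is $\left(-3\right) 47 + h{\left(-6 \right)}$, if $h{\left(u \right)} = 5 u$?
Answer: $-171$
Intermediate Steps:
$\left(-3\right) 47 + h{\left(-6 \right)} = \left(-3\right) 47 + 5 \left(-6\right) = -141 - 30 = -171$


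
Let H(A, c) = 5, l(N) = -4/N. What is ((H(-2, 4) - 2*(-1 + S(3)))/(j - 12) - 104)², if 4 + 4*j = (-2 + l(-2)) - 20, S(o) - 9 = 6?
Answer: 3418801/324 ≈ 10552.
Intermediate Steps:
S(o) = 15 (S(o) = 9 + 6 = 15)
j = -6 (j = -1 + ((-2 - 4/(-2)) - 20)/4 = -1 + ((-2 - 4*(-½)) - 20)/4 = -1 + ((-2 + 2) - 20)/4 = -1 + (0 - 20)/4 = -1 + (¼)*(-20) = -1 - 5 = -6)
((H(-2, 4) - 2*(-1 + S(3)))/(j - 12) - 104)² = ((5 - 2*(-1 + 15))/(-6 - 12) - 104)² = ((5 - 2*14)/(-18) - 104)² = ((5 - 28)*(-1/18) - 104)² = (-23*(-1/18) - 104)² = (23/18 - 104)² = (-1849/18)² = 3418801/324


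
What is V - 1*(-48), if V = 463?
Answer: 511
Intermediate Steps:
V - 1*(-48) = 463 - 1*(-48) = 463 + 48 = 511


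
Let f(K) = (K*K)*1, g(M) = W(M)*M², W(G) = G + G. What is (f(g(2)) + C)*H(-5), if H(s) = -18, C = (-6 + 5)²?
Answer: -4626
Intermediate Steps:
W(G) = 2*G
C = 1 (C = (-1)² = 1)
g(M) = 2*M³ (g(M) = (2*M)*M² = 2*M³)
f(K) = K² (f(K) = K²*1 = K²)
(f(g(2)) + C)*H(-5) = ((2*2³)² + 1)*(-18) = ((2*8)² + 1)*(-18) = (16² + 1)*(-18) = (256 + 1)*(-18) = 257*(-18) = -4626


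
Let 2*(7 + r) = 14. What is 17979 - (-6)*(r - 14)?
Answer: 17895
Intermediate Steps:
r = 0 (r = -7 + (½)*14 = -7 + 7 = 0)
17979 - (-6)*(r - 14) = 17979 - (-6)*(0 - 14) = 17979 - (-6)*(-14) = 17979 - 1*84 = 17979 - 84 = 17895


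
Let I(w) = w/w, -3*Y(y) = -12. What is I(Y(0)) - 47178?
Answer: -47177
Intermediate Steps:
Y(y) = 4 (Y(y) = -⅓*(-12) = 4)
I(w) = 1
I(Y(0)) - 47178 = 1 - 47178 = -47177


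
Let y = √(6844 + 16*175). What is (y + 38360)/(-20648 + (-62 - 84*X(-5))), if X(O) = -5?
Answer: -3836/2029 - √2411/10145 ≈ -1.8954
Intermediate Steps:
y = 2*√2411 (y = √(6844 + 2800) = √9644 = 2*√2411 ≈ 98.204)
(y + 38360)/(-20648 + (-62 - 84*X(-5))) = (2*√2411 + 38360)/(-20648 + (-62 - 84*(-5))) = (38360 + 2*√2411)/(-20648 + (-62 + 420)) = (38360 + 2*√2411)/(-20648 + 358) = (38360 + 2*√2411)/(-20290) = (38360 + 2*√2411)*(-1/20290) = -3836/2029 - √2411/10145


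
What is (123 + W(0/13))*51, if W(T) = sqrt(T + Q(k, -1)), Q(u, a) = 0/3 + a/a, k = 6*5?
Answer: 6324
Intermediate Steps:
k = 30
Q(u, a) = 1 (Q(u, a) = 0*(1/3) + 1 = 0 + 1 = 1)
W(T) = sqrt(1 + T) (W(T) = sqrt(T + 1) = sqrt(1 + T))
(123 + W(0/13))*51 = (123 + sqrt(1 + 0/13))*51 = (123 + sqrt(1 + 0*(1/13)))*51 = (123 + sqrt(1 + 0))*51 = (123 + sqrt(1))*51 = (123 + 1)*51 = 124*51 = 6324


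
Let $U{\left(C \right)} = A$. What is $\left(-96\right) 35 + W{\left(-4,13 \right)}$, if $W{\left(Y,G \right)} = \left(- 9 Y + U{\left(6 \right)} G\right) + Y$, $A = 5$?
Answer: $-3263$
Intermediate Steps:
$U{\left(C \right)} = 5$
$W{\left(Y,G \right)} = - 8 Y + 5 G$ ($W{\left(Y,G \right)} = \left(- 9 Y + 5 G\right) + Y = - 8 Y + 5 G$)
$\left(-96\right) 35 + W{\left(-4,13 \right)} = \left(-96\right) 35 + \left(\left(-8\right) \left(-4\right) + 5 \cdot 13\right) = -3360 + \left(32 + 65\right) = -3360 + 97 = -3263$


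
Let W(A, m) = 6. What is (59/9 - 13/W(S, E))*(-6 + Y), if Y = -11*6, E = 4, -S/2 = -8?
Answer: -316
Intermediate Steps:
S = 16 (S = -2*(-8) = 16)
Y = -66
(59/9 - 13/W(S, E))*(-6 + Y) = (59/9 - 13/6)*(-6 - 66) = (59*(⅑) - 13*⅙)*(-72) = (59/9 - 13/6)*(-72) = (79/18)*(-72) = -316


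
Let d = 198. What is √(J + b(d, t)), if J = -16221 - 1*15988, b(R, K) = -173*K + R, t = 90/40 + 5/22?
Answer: I*√15700751/22 ≈ 180.11*I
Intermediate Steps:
t = 109/44 (t = 90*(1/40) + 5*(1/22) = 9/4 + 5/22 = 109/44 ≈ 2.4773)
b(R, K) = R - 173*K
J = -32209 (J = -16221 - 15988 = -32209)
√(J + b(d, t)) = √(-32209 + (198 - 173*109/44)) = √(-32209 + (198 - 18857/44)) = √(-32209 - 10145/44) = √(-1427341/44) = I*√15700751/22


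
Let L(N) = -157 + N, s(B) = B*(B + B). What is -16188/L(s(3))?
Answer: 16188/139 ≈ 116.46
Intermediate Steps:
s(B) = 2*B² (s(B) = B*(2*B) = 2*B²)
-16188/L(s(3)) = -16188/(-157 + 2*3²) = -16188/(-157 + 2*9) = -16188/(-157 + 18) = -16188/(-139) = -16188*(-1/139) = 16188/139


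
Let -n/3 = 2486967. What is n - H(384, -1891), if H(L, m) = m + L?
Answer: -7459394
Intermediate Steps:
H(L, m) = L + m
n = -7460901 (n = -3*2486967 = -7460901)
n - H(384, -1891) = -7460901 - (384 - 1891) = -7460901 - 1*(-1507) = -7460901 + 1507 = -7459394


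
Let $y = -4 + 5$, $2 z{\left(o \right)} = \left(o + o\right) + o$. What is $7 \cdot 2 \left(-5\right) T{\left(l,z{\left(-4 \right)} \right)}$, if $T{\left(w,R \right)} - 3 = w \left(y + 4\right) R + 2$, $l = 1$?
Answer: $1750$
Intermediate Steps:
$z{\left(o \right)} = \frac{3 o}{2}$ ($z{\left(o \right)} = \frac{\left(o + o\right) + o}{2} = \frac{2 o + o}{2} = \frac{3 o}{2}$)
$y = 1$
$T{\left(w,R \right)} = 5 + 5 R w$ ($T{\left(w,R \right)} = 3 + \left(w \left(1 + 4\right) R + 2\right) = 3 + \left(w 5 R + 2\right) = 3 + \left(5 w R + 2\right) = 3 + \left(5 R w + 2\right) = 3 + \left(2 + 5 R w\right) = 5 + 5 R w$)
$7 \cdot 2 \left(-5\right) T{\left(l,z{\left(-4 \right)} \right)} = 7 \cdot 2 \left(-5\right) \left(5 + 5 \cdot \frac{3}{2} \left(-4\right) 1\right) = 7 \left(-10\right) \left(5 + 5 \left(-6\right) 1\right) = - 70 \left(5 - 30\right) = \left(-70\right) \left(-25\right) = 1750$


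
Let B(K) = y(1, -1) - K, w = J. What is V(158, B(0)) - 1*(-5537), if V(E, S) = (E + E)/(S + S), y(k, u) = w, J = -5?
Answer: 27527/5 ≈ 5505.4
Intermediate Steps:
w = -5
y(k, u) = -5
B(K) = -5 - K
V(E, S) = E/S (V(E, S) = (2*E)/((2*S)) = (2*E)*(1/(2*S)) = E/S)
V(158, B(0)) - 1*(-5537) = 158/(-5 - 1*0) - 1*(-5537) = 158/(-5 + 0) + 5537 = 158/(-5) + 5537 = 158*(-1/5) + 5537 = -158/5 + 5537 = 27527/5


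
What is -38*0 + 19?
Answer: 19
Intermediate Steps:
-38*0 + 19 = -19*0 + 19 = 0 + 19 = 19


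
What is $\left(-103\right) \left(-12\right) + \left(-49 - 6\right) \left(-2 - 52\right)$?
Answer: $4206$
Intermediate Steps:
$\left(-103\right) \left(-12\right) + \left(-49 - 6\right) \left(-2 - 52\right) = 1236 - -2970 = 1236 + 2970 = 4206$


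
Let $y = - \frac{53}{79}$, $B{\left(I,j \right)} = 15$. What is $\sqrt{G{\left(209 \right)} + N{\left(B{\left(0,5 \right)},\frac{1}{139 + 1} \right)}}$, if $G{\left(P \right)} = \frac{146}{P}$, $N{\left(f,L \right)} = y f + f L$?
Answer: $\frac{i \sqrt{494652801335}}{231154} \approx 3.0426 i$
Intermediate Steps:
$y = - \frac{53}{79}$ ($y = \left(-53\right) \frac{1}{79} = - \frac{53}{79} \approx -0.67089$)
$N{\left(f,L \right)} = - \frac{53 f}{79} + L f$ ($N{\left(f,L \right)} = - \frac{53 f}{79} + f L = - \frac{53 f}{79} + L f$)
$\sqrt{G{\left(209 \right)} + N{\left(B{\left(0,5 \right)},\frac{1}{139 + 1} \right)}} = \sqrt{\frac{146}{209} + \frac{1}{79} \cdot 15 \left(-53 + \frac{79}{139 + 1}\right)} = \sqrt{146 \cdot \frac{1}{209} + \frac{1}{79} \cdot 15 \left(-53 + \frac{79}{140}\right)} = \sqrt{\frac{146}{209} + \frac{1}{79} \cdot 15 \left(-53 + 79 \cdot \frac{1}{140}\right)} = \sqrt{\frac{146}{209} + \frac{1}{79} \cdot 15 \left(-53 + \frac{79}{140}\right)} = \sqrt{\frac{146}{209} + \frac{1}{79} \cdot 15 \left(- \frac{7341}{140}\right)} = \sqrt{\frac{146}{209} - \frac{22023}{2212}} = \sqrt{- \frac{4279855}{462308}} = \frac{i \sqrt{494652801335}}{231154}$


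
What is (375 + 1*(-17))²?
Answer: 128164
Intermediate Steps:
(375 + 1*(-17))² = (375 - 17)² = 358² = 128164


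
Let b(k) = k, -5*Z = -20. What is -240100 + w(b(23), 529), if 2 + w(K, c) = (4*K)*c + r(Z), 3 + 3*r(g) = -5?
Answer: -574310/3 ≈ -1.9144e+5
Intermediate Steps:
Z = 4 (Z = -⅕*(-20) = 4)
r(g) = -8/3 (r(g) = -1 + (⅓)*(-5) = -1 - 5/3 = -8/3)
w(K, c) = -14/3 + 4*K*c (w(K, c) = -2 + ((4*K)*c - 8/3) = -2 + (4*K*c - 8/3) = -2 + (-8/3 + 4*K*c) = -14/3 + 4*K*c)
-240100 + w(b(23), 529) = -240100 + (-14/3 + 4*23*529) = -240100 + (-14/3 + 48668) = -240100 + 145990/3 = -574310/3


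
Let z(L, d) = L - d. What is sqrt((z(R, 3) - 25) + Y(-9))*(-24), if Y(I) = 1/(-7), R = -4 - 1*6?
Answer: -24*I*sqrt(1869)/7 ≈ -148.22*I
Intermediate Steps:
R = -10 (R = -4 - 6 = -10)
Y(I) = -1/7
sqrt((z(R, 3) - 25) + Y(-9))*(-24) = sqrt(((-10 - 1*3) - 25) - 1/7)*(-24) = sqrt(((-10 - 3) - 25) - 1/7)*(-24) = sqrt((-13 - 25) - 1/7)*(-24) = sqrt(-38 - 1/7)*(-24) = sqrt(-267/7)*(-24) = (I*sqrt(1869)/7)*(-24) = -24*I*sqrt(1869)/7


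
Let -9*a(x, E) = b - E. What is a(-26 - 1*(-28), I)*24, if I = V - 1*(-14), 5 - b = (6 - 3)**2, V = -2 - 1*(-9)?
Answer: 200/3 ≈ 66.667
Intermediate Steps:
V = 7 (V = -2 + 9 = 7)
b = -4 (b = 5 - (6 - 3)**2 = 5 - 1*3**2 = 5 - 1*9 = 5 - 9 = -4)
I = 21 (I = 7 - 1*(-14) = 7 + 14 = 21)
a(x, E) = 4/9 + E/9 (a(x, E) = -(-4 - E)/9 = 4/9 + E/9)
a(-26 - 1*(-28), I)*24 = (4/9 + (1/9)*21)*24 = (4/9 + 7/3)*24 = (25/9)*24 = 200/3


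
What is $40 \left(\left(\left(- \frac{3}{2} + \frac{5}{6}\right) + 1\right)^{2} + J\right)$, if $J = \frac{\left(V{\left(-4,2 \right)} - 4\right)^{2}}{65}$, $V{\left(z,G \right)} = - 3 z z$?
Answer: $\frac{15016}{9} \approx 1668.4$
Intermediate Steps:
$V{\left(z,G \right)} = - 3 z^{2}$
$J = \frac{208}{5}$ ($J = \frac{\left(- 3 \left(-4\right)^{2} - 4\right)^{2}}{65} = \left(\left(-3\right) 16 - 4\right)^{2} \cdot \frac{1}{65} = \left(-48 - 4\right)^{2} \cdot \frac{1}{65} = \left(-52\right)^{2} \cdot \frac{1}{65} = 2704 \cdot \frac{1}{65} = \frac{208}{5} \approx 41.6$)
$40 \left(\left(\left(- \frac{3}{2} + \frac{5}{6}\right) + 1\right)^{2} + J\right) = 40 \left(\left(\left(- \frac{3}{2} + \frac{5}{6}\right) + 1\right)^{2} + \frac{208}{5}\right) = 40 \left(\left(- \frac{2}{3} + 1\right)^{2} + \frac{208}{5}\right) = 40 \left(\left(\frac{1}{3}\right)^{2} + \frac{208}{5}\right) = 40 \left(\frac{1}{9} + \frac{208}{5}\right) = 40 \cdot \frac{1877}{45} = \frac{15016}{9}$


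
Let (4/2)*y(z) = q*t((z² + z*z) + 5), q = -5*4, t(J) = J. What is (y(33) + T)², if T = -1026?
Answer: 522396736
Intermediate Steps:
q = -20
y(z) = -50 - 20*z² (y(z) = (-20*((z² + z*z) + 5))/2 = (-20*((z² + z²) + 5))/2 = (-20*(2*z² + 5))/2 = (-20*(5 + 2*z²))/2 = (-100 - 40*z²)/2 = -50 - 20*z²)
(y(33) + T)² = ((-50 - 20*33²) - 1026)² = ((-50 - 20*1089) - 1026)² = ((-50 - 21780) - 1026)² = (-21830 - 1026)² = (-22856)² = 522396736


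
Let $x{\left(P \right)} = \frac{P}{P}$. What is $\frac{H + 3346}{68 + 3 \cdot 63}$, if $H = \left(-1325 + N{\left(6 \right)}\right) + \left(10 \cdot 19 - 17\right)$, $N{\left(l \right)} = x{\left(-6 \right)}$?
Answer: $\frac{2195}{257} \approx 8.5409$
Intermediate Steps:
$x{\left(P \right)} = 1$
$N{\left(l \right)} = 1$
$H = -1151$ ($H = \left(-1325 + 1\right) + \left(10 \cdot 19 - 17\right) = -1324 + \left(190 - 17\right) = -1324 + 173 = -1151$)
$\frac{H + 3346}{68 + 3 \cdot 63} = \frac{-1151 + 3346}{68 + 3 \cdot 63} = \frac{2195}{68 + 189} = \frac{2195}{257}$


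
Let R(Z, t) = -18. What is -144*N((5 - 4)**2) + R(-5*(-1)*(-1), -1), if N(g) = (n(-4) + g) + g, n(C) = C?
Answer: 270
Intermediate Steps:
N(g) = -4 + 2*g (N(g) = (-4 + g) + g = -4 + 2*g)
-144*N((5 - 4)**2) + R(-5*(-1)*(-1), -1) = -144*(-4 + 2*(5 - 4)**2) - 18 = -144*(-4 + 2*1**2) - 18 = -144*(-4 + 2*1) - 18 = -144*(-4 + 2) - 18 = -144*(-2) - 18 = 288 - 18 = 270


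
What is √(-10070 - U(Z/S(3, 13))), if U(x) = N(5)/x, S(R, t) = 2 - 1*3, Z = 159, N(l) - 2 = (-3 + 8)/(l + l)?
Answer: I*√1018317090/318 ≈ 100.35*I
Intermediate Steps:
N(l) = 2 + 5/(2*l) (N(l) = 2 + (-3 + 8)/(l + l) = 2 + 5/((2*l)) = 2 + 5*(1/(2*l)) = 2 + 5/(2*l))
S(R, t) = -1 (S(R, t) = 2 - 3 = -1)
U(x) = 5/(2*x) (U(x) = (2 + (5/2)/5)/x = (2 + (5/2)*(⅕))/x = (2 + ½)/x = 5/(2*x))
√(-10070 - U(Z/S(3, 13))) = √(-10070 - 5/(2*(159/(-1)))) = √(-10070 - 5/(2*(159*(-1)))) = √(-10070 - 5/(2*(-159))) = √(-10070 - 5*(-1)/(2*159)) = √(-10070 - 1*(-5/318)) = √(-10070 + 5/318) = √(-3202255/318) = I*√1018317090/318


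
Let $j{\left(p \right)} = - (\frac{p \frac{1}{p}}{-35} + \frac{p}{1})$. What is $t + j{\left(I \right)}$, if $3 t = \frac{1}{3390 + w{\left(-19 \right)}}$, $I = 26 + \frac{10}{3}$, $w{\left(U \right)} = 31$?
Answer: $- \frac{3508794}{119735} \approx -29.305$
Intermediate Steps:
$I = \frac{88}{3}$ ($I = 26 + 10 \cdot \frac{1}{3} = 26 + \frac{10}{3} = \frac{88}{3} \approx 29.333$)
$j{\left(p \right)} = \frac{1}{35} - p$ ($j{\left(p \right)} = - (1 \left(- \frac{1}{35}\right) + p 1) = - (- \frac{1}{35} + p) = \frac{1}{35} - p$)
$t = \frac{1}{10263}$ ($t = \frac{1}{3 \left(3390 + 31\right)} = \frac{1}{3 \cdot 3421} = \frac{1}{3} \cdot \frac{1}{3421} = \frac{1}{10263} \approx 9.7437 \cdot 10^{-5}$)
$t + j{\left(I \right)} = \frac{1}{10263} + \left(\frac{1}{35} - \frac{88}{3}\right) = \frac{1}{10263} - \frac{3077}{105} = - \frac{3508794}{119735}$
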